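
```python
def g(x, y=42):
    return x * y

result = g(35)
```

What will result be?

Step 1: g(35) uses default y = 42.
Step 2: Returns 35 * 42 = 1470.
Step 3: result = 1470

The answer is 1470.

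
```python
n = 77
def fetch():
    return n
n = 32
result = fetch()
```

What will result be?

Step 1: n is first set to 77, then reassigned to 32.
Step 2: fetch() is called after the reassignment, so it looks up the current global n = 32.
Step 3: result = 32

The answer is 32.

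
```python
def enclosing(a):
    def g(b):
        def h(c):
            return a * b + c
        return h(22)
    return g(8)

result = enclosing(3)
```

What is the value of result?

Step 1: a = 3, b = 8, c = 22.
Step 2: h() computes a * b + c = 3 * 8 + 22 = 46.
Step 3: result = 46

The answer is 46.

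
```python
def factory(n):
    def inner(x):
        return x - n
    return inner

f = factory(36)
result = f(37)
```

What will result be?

Step 1: factory(36) creates a closure capturing n = 36.
Step 2: f(37) computes 37 - 36 = 1.
Step 3: result = 1

The answer is 1.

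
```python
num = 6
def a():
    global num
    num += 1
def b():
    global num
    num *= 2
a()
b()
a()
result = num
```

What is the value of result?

Step 1: num = 6.
Step 2: a(): num = 6 + 1 = 7.
Step 3: b(): num = 7 * 2 = 14.
Step 4: a(): num = 14 + 1 = 15

The answer is 15.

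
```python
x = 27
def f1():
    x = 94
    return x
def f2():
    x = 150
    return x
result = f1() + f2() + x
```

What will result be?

Step 1: Each function shadows global x with its own local.
Step 2: f1() returns 94, f2() returns 150.
Step 3: Global x = 27 is unchanged. result = 94 + 150 + 27 = 271

The answer is 271.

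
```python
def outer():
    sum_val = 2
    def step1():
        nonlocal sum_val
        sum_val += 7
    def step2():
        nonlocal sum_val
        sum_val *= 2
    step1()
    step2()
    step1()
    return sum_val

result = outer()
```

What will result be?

Step 1: sum_val = 2.
Step 2: step1(): sum_val = 2 + 7 = 9.
Step 3: step2(): sum_val = 9 * 2 = 18.
Step 4: step1(): sum_val = 18 + 7 = 25. result = 25

The answer is 25.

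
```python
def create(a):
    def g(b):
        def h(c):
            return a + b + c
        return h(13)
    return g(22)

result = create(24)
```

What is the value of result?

Step 1: a = 24, b = 22, c = 13 across three nested scopes.
Step 2: h() accesses all three via LEGB rule.
Step 3: result = 24 + 22 + 13 = 59

The answer is 59.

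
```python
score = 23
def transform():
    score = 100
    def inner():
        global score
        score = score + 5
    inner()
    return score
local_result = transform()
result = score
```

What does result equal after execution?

Step 1: Global score = 23. transform() creates local score = 100.
Step 2: inner() declares global score and adds 5: global score = 23 + 5 = 28.
Step 3: transform() returns its local score = 100 (unaffected by inner).
Step 4: result = global score = 28

The answer is 28.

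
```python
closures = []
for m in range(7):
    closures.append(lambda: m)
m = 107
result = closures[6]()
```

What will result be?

Step 1: Lambdas capture the variable m by reference, not by value.
Step 2: After the loop, m is reassigned to 107.
Step 3: closures[6]() looks up the current m = 107. result = 107

The answer is 107.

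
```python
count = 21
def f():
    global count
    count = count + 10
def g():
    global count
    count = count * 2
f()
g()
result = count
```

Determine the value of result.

Step 1: count = 21.
Step 2: f() adds 10: count = 21 + 10 = 31.
Step 3: g() doubles: count = 31 * 2 = 62.
Step 4: result = 62

The answer is 62.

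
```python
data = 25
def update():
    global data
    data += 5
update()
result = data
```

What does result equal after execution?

Step 1: data = 25 globally.
Step 2: update() modifies global data: data += 5 = 30.
Step 3: result = 30

The answer is 30.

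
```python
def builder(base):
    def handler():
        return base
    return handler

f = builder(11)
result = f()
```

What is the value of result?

Step 1: builder(11) creates closure capturing base = 11.
Step 2: f() returns the captured base = 11.
Step 3: result = 11

The answer is 11.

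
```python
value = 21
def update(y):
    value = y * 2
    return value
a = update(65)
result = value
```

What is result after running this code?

Step 1: Global value = 21.
Step 2: update(65) creates local value = 65 * 2 = 130.
Step 3: Global value unchanged because no global keyword. result = 21

The answer is 21.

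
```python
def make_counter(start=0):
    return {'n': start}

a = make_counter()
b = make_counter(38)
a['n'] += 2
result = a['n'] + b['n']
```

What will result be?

Step 1: make_counter() returns a new dict each call (immutable default 0).
Step 2: a = {'n': 0}, b = {'n': 38}.
Step 3: a['n'] += 2 = 2. result = 2 + 38 = 40

The answer is 40.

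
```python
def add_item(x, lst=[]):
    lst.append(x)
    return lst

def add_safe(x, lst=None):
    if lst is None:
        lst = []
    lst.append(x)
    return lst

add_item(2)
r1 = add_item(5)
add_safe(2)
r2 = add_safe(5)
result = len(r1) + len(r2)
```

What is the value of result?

Step 1: add_item shares mutable default: after 2 calls, lst = [2, 5], len = 2.
Step 2: add_safe creates fresh list each time: r2 = [5], len = 1.
Step 3: result = 2 + 1 = 3

The answer is 3.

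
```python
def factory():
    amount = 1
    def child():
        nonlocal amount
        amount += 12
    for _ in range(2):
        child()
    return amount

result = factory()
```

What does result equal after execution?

Step 1: amount = 1.
Step 2: child() is called 2 times in a loop, each adding 12 via nonlocal.
Step 3: amount = 1 + 12 * 2 = 25

The answer is 25.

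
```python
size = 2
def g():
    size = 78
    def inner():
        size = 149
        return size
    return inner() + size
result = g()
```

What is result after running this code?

Step 1: g() has local size = 78. inner() has local size = 149.
Step 2: inner() returns its local size = 149.
Step 3: g() returns 149 + its own size (78) = 227

The answer is 227.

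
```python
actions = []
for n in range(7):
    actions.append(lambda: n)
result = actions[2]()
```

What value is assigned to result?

Step 1: The loop creates 7 lambdas, all referencing the same variable n.
Step 2: After the loop, n = 6 (final value).
Step 3: actions[2]() looks up n at call time and finds 6. This is the late binding gotcha. result = 6

The answer is 6.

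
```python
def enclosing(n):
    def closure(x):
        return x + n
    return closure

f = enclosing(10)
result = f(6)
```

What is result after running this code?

Step 1: enclosing(10) creates a closure that captures n = 10.
Step 2: f(6) calls the closure with x = 6, returning 6 + 10 = 16.
Step 3: result = 16

The answer is 16.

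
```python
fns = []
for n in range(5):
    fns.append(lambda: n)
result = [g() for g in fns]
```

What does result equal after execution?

Step 1: All 5 lambdas share the same variable n.
Step 2: After the loop, n = 4.
Step 3: Each call returns 4. result = [4, 4, 4, 4, 4]

The answer is [4, 4, 4, 4, 4].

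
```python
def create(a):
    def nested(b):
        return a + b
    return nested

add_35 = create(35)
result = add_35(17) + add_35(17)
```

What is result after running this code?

Step 1: add_35 captures a = 35.
Step 2: add_35(17) = 35 + 17 = 52, called twice.
Step 3: result = 52 + 52 = 104

The answer is 104.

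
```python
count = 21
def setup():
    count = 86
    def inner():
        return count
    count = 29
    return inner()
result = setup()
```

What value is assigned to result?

Step 1: setup() sets count = 86, then later count = 29.
Step 2: inner() is called after count is reassigned to 29. Closures capture variables by reference, not by value.
Step 3: result = 29

The answer is 29.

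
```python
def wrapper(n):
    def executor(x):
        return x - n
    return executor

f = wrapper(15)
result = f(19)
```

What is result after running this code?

Step 1: wrapper(15) creates a closure capturing n = 15.
Step 2: f(19) computes 19 - 15 = 4.
Step 3: result = 4

The answer is 4.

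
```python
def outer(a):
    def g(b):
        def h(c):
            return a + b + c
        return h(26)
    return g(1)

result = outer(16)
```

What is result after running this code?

Step 1: a = 16, b = 1, c = 26 across three nested scopes.
Step 2: h() accesses all three via LEGB rule.
Step 3: result = 16 + 1 + 26 = 43

The answer is 43.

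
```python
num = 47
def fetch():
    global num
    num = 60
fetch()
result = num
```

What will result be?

Step 1: num = 47 globally.
Step 2: fetch() declares global num and sets it to 60.
Step 3: After fetch(), global num = 60. result = 60

The answer is 60.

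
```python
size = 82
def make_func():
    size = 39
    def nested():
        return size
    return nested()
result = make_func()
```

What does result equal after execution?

Step 1: size = 82 globally, but make_func() defines size = 39 locally.
Step 2: nested() looks up size. Not in local scope, so checks enclosing scope (make_func) and finds size = 39.
Step 3: result = 39

The answer is 39.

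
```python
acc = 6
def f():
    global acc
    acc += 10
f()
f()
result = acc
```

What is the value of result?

Step 1: acc = 6.
Step 2: First f(): acc = 6 + 10 = 16.
Step 3: Second f(): acc = 16 + 10 = 26. result = 26

The answer is 26.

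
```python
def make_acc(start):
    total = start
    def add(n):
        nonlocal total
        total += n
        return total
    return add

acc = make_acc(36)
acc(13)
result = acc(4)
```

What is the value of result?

Step 1: make_acc(36) creates closure with total = 36.
Step 2: First acc(13): total = 36 + 13 = 49.
Step 3: Second acc(4): total = 49 + 4 = 53. result = 53

The answer is 53.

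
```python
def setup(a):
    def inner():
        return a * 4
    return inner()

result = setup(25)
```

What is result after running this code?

Step 1: setup(25) binds parameter a = 25.
Step 2: inner() accesses a = 25 from enclosing scope.
Step 3: result = 25 * 4 = 100

The answer is 100.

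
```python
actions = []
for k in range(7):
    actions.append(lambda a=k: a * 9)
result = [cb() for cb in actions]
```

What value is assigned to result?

Step 1: Default arg a=k captures k at each iteration.
Step 2: actions[k] has a defaulting to k, returns k * 9.
Step 3: result = [0, 9, 18, 27, 36, 45, 54]

The answer is [0, 9, 18, 27, 36, 45, 54].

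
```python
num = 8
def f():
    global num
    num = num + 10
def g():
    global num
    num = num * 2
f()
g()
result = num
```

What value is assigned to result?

Step 1: num = 8.
Step 2: f() adds 10: num = 8 + 10 = 18.
Step 3: g() doubles: num = 18 * 2 = 36.
Step 4: result = 36

The answer is 36.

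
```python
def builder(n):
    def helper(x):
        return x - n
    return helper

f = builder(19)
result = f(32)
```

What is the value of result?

Step 1: builder(19) creates a closure capturing n = 19.
Step 2: f(32) computes 32 - 19 = 13.
Step 3: result = 13

The answer is 13.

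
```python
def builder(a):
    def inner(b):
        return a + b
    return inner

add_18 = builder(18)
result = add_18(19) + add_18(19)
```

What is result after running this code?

Step 1: add_18 captures a = 18.
Step 2: add_18(19) = 18 + 19 = 37, called twice.
Step 3: result = 37 + 37 = 74

The answer is 74.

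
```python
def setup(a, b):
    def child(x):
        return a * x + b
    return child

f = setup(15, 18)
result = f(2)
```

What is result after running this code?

Step 1: setup(15, 18) captures a = 15, b = 18.
Step 2: f(2) computes 15 * 2 + 18 = 48.
Step 3: result = 48

The answer is 48.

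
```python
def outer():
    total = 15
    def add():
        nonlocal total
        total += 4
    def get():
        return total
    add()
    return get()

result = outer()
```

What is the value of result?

Step 1: total = 15. add() modifies it via nonlocal, get() reads it.
Step 2: add() makes total = 15 + 4 = 19.
Step 3: get() returns 19. result = 19

The answer is 19.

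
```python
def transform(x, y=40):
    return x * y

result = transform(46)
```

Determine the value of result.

Step 1: transform(46) uses default y = 40.
Step 2: Returns 46 * 40 = 1840.
Step 3: result = 1840

The answer is 1840.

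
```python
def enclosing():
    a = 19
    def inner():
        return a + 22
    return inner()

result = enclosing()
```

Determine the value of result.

Step 1: enclosing() defines a = 19.
Step 2: inner() reads a = 19 from enclosing scope, returns 19 + 22 = 41.
Step 3: result = 41

The answer is 41.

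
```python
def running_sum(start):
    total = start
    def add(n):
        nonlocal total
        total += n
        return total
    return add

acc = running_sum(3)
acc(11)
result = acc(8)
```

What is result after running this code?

Step 1: running_sum(3) creates closure with total = 3.
Step 2: First acc(11): total = 3 + 11 = 14.
Step 3: Second acc(8): total = 14 + 8 = 22. result = 22

The answer is 22.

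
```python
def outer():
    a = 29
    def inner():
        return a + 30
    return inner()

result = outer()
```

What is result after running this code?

Step 1: outer() defines a = 29.
Step 2: inner() reads a = 29 from enclosing scope, returns 29 + 30 = 59.
Step 3: result = 59

The answer is 59.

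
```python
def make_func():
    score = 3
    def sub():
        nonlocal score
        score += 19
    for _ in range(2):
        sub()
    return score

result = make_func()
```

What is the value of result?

Step 1: score = 3.
Step 2: sub() is called 2 times in a loop, each adding 19 via nonlocal.
Step 3: score = 3 + 19 * 2 = 41

The answer is 41.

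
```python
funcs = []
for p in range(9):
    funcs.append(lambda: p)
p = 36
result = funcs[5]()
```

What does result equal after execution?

Step 1: Lambdas capture the variable p by reference, not by value.
Step 2: After the loop, p is reassigned to 36.
Step 3: funcs[5]() looks up the current p = 36. result = 36

The answer is 36.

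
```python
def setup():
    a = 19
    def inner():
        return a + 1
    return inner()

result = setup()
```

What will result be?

Step 1: setup() defines a = 19.
Step 2: inner() reads a = 19 from enclosing scope, returns 19 + 1 = 20.
Step 3: result = 20

The answer is 20.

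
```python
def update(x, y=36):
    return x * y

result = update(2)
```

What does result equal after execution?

Step 1: update(2) uses default y = 36.
Step 2: Returns 2 * 36 = 72.
Step 3: result = 72

The answer is 72.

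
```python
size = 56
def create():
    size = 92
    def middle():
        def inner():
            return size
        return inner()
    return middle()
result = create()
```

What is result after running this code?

Step 1: create() defines size = 92. middle() and inner() have no local size.
Step 2: inner() checks local (none), enclosing middle() (none), enclosing create() and finds size = 92.
Step 3: result = 92

The answer is 92.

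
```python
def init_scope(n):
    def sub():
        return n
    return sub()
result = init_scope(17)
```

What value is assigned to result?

Step 1: init_scope(17) binds parameter n = 17.
Step 2: sub() looks up n in enclosing scope and finds the parameter n = 17.
Step 3: result = 17

The answer is 17.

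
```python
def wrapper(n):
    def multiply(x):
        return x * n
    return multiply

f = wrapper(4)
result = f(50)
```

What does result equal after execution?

Step 1: wrapper(4) returns multiply closure with n = 4.
Step 2: f(50) computes 50 * 4 = 200.
Step 3: result = 200

The answer is 200.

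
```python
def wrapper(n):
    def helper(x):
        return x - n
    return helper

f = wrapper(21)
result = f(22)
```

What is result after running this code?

Step 1: wrapper(21) creates a closure capturing n = 21.
Step 2: f(22) computes 22 - 21 = 1.
Step 3: result = 1

The answer is 1.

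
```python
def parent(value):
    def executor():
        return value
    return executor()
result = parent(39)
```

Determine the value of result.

Step 1: parent(39) binds parameter value = 39.
Step 2: executor() looks up value in enclosing scope and finds the parameter value = 39.
Step 3: result = 39

The answer is 39.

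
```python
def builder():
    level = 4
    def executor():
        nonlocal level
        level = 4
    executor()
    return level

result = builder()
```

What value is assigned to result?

Step 1: builder() sets level = 4.
Step 2: executor() uses nonlocal to reassign level = 4.
Step 3: result = 4

The answer is 4.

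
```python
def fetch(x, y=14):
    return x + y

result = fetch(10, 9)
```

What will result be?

Step 1: fetch(10, 9) overrides default y with 9.
Step 2: Returns 10 + 9 = 19.
Step 3: result = 19

The answer is 19.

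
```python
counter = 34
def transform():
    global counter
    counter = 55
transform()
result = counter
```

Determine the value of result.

Step 1: counter = 34 globally.
Step 2: transform() declares global counter and sets it to 55.
Step 3: After transform(), global counter = 55. result = 55

The answer is 55.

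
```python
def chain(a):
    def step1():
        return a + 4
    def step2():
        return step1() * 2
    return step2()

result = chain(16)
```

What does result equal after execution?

Step 1: chain(16) captures a = 16.
Step 2: step2() calls step1() which returns 16 + 4 = 20.
Step 3: step2() returns 20 * 2 = 40

The answer is 40.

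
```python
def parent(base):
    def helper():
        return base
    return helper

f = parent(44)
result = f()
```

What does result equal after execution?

Step 1: parent(44) creates closure capturing base = 44.
Step 2: f() returns the captured base = 44.
Step 3: result = 44

The answer is 44.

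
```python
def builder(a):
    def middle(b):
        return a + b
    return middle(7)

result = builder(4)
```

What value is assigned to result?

Step 1: builder(4) passes a = 4.
Step 2: middle(7) has b = 7, reads a = 4 from enclosing.
Step 3: result = 4 + 7 = 11

The answer is 11.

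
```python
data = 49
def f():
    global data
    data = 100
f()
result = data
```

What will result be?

Step 1: data = 49 globally.
Step 2: f() declares global data and sets it to 100.
Step 3: After f(), global data = 100. result = 100

The answer is 100.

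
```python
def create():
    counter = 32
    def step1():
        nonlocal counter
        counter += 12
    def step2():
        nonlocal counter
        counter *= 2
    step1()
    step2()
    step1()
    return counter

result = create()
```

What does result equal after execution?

Step 1: counter = 32.
Step 2: step1(): counter = 32 + 12 = 44.
Step 3: step2(): counter = 44 * 2 = 88.
Step 4: step1(): counter = 88 + 12 = 100. result = 100

The answer is 100.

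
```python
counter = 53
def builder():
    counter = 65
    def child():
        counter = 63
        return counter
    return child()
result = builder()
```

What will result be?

Step 1: Three scopes define counter: global (53), builder (65), child (63).
Step 2: child() has its own local counter = 63, which shadows both enclosing and global.
Step 3: result = 63 (local wins in LEGB)

The answer is 63.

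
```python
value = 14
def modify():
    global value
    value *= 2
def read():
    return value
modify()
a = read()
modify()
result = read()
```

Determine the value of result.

Step 1: value = 14.
Step 2: First modify(): value = 14 * 2 = 28.
Step 3: Second modify(): value = 28 * 2 = 56.
Step 4: read() returns 56

The answer is 56.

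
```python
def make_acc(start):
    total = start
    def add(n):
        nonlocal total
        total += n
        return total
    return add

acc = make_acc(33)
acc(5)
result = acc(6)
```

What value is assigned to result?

Step 1: make_acc(33) creates closure with total = 33.
Step 2: First acc(5): total = 33 + 5 = 38.
Step 3: Second acc(6): total = 38 + 6 = 44. result = 44

The answer is 44.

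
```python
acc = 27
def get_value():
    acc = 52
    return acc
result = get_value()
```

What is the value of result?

Step 1: Global acc = 27.
Step 2: get_value() creates local acc = 52, shadowing the global.
Step 3: Returns local acc = 52. result = 52

The answer is 52.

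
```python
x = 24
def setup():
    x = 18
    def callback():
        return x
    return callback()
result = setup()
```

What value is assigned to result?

Step 1: x = 24 globally, but setup() defines x = 18 locally.
Step 2: callback() looks up x. Not in local scope, so checks enclosing scope (setup) and finds x = 18.
Step 3: result = 18

The answer is 18.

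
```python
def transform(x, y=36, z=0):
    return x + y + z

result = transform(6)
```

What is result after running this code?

Step 1: transform(6) uses defaults y = 36, z = 0.
Step 2: Returns 6 + 36 + 0 = 42.
Step 3: result = 42

The answer is 42.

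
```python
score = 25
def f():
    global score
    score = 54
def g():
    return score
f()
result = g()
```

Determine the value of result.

Step 1: score = 25.
Step 2: f() sets global score = 54.
Step 3: g() reads global score = 54. result = 54

The answer is 54.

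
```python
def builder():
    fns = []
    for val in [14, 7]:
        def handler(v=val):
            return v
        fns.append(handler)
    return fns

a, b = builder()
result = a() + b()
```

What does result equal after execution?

Step 1: Default argument v=val captures val at each iteration.
Step 2: a() returns 14 (captured at first iteration), b() returns 7 (captured at second).
Step 3: result = 14 + 7 = 21

The answer is 21.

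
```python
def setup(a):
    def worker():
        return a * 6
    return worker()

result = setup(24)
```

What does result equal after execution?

Step 1: setup(24) binds parameter a = 24.
Step 2: worker() accesses a = 24 from enclosing scope.
Step 3: result = 24 * 6 = 144

The answer is 144.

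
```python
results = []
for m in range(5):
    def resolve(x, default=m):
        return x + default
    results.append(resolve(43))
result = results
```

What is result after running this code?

Step 1: Default argument default=m is evaluated at function definition time.
Step 2: Each iteration creates resolve with default = current m value.
Step 3: resolve(43) returns 43 + default. results = [43, 44, 45, 46, 47]

The answer is [43, 44, 45, 46, 47].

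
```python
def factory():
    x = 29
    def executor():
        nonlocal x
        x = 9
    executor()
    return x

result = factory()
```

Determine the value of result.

Step 1: factory() sets x = 29.
Step 2: executor() uses nonlocal to reassign x = 9.
Step 3: result = 9

The answer is 9.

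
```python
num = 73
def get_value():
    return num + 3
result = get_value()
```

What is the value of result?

Step 1: num = 73 is defined globally.
Step 2: get_value() looks up num from global scope = 73, then computes 73 + 3 = 76.
Step 3: result = 76

The answer is 76.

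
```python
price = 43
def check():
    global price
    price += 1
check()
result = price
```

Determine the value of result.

Step 1: price = 43 globally.
Step 2: check() modifies global price: price += 1 = 44.
Step 3: result = 44

The answer is 44.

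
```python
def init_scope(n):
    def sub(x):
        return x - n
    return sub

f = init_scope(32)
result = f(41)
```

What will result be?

Step 1: init_scope(32) creates a closure capturing n = 32.
Step 2: f(41) computes 41 - 32 = 9.
Step 3: result = 9

The answer is 9.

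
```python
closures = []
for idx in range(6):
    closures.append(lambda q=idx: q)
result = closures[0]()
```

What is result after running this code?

Step 1: Default argument q=idx captures idx's value at each iteration.
Step 2: closures[0] captured q = 0 when idx was 0.
Step 3: result = 0

The answer is 0.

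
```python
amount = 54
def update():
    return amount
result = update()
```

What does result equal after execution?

Step 1: amount = 54 is defined in the global scope.
Step 2: update() looks up amount. No local amount exists, so Python checks the global scope via LEGB rule and finds amount = 54.
Step 3: result = 54

The answer is 54.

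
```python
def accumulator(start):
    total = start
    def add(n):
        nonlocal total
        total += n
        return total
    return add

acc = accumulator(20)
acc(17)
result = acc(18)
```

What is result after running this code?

Step 1: accumulator(20) creates closure with total = 20.
Step 2: First acc(17): total = 20 + 17 = 37.
Step 3: Second acc(18): total = 37 + 18 = 55. result = 55

The answer is 55.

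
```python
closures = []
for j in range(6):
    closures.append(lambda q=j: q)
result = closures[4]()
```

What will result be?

Step 1: Default argument q=j captures j's value at each iteration.
Step 2: closures[4] captured q = 4 when j was 4.
Step 3: result = 4

The answer is 4.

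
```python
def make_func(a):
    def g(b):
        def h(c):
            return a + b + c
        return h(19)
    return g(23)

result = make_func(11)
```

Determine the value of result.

Step 1: a = 11, b = 23, c = 19 across three nested scopes.
Step 2: h() accesses all three via LEGB rule.
Step 3: result = 11 + 23 + 19 = 53

The answer is 53.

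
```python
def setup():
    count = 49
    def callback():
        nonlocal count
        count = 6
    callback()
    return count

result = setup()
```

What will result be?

Step 1: setup() sets count = 49.
Step 2: callback() uses nonlocal to reassign count = 6.
Step 3: result = 6

The answer is 6.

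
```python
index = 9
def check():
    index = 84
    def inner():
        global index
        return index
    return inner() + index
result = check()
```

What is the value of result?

Step 1: Global index = 9. check() shadows with local index = 84.
Step 2: inner() uses global keyword, so inner() returns global index = 9.
Step 3: check() returns 9 + 84 = 93

The answer is 93.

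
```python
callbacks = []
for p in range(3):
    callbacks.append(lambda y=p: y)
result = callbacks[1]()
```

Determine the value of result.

Step 1: Default argument y=p captures p's value at each iteration.
Step 2: callbacks[1] captured y = 1 when p was 1.
Step 3: result = 1

The answer is 1.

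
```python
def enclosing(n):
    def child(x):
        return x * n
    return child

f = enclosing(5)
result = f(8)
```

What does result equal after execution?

Step 1: enclosing(5) creates a closure capturing n = 5.
Step 2: f(8) computes 8 * 5 = 40.
Step 3: result = 40

The answer is 40.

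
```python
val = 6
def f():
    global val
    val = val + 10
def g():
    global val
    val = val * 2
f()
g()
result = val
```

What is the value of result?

Step 1: val = 6.
Step 2: f() adds 10: val = 6 + 10 = 16.
Step 3: g() doubles: val = 16 * 2 = 32.
Step 4: result = 32

The answer is 32.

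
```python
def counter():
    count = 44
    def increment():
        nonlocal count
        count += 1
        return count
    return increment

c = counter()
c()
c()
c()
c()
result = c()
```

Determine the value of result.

Step 1: counter() creates closure with count = 44.
Step 2: Each c() call increments count via nonlocal. After 5 calls: 44 + 5 = 49.
Step 3: result = 49

The answer is 49.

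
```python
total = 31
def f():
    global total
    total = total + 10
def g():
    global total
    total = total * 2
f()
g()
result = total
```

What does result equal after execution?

Step 1: total = 31.
Step 2: f() adds 10: total = 31 + 10 = 41.
Step 3: g() doubles: total = 41 * 2 = 82.
Step 4: result = 82

The answer is 82.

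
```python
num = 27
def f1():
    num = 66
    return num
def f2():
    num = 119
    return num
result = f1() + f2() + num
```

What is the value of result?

Step 1: Each function shadows global num with its own local.
Step 2: f1() returns 66, f2() returns 119.
Step 3: Global num = 27 is unchanged. result = 66 + 119 + 27 = 212

The answer is 212.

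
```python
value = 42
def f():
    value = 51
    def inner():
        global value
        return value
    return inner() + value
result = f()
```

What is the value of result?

Step 1: Global value = 42. f() shadows with local value = 51.
Step 2: inner() uses global keyword, so inner() returns global value = 42.
Step 3: f() returns 42 + 51 = 93

The answer is 93.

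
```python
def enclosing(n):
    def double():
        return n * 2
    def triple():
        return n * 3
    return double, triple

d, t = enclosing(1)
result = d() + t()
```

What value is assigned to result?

Step 1: Both closures capture the same n = 1.
Step 2: d() = 1 * 2 = 2, t() = 1 * 3 = 3.
Step 3: result = 2 + 3 = 5

The answer is 5.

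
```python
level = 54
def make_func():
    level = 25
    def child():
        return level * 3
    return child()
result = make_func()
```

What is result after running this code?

Step 1: make_func() shadows global level with level = 25.
Step 2: child() finds level = 25 in enclosing scope, computes 25 * 3 = 75.
Step 3: result = 75

The answer is 75.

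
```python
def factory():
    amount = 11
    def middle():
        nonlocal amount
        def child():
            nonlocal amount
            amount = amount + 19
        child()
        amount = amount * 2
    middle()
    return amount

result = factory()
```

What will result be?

Step 1: amount = 11.
Step 2: child() adds 19: amount = 11 + 19 = 30.
Step 3: middle() doubles: amount = 30 * 2 = 60.
Step 4: result = 60

The answer is 60.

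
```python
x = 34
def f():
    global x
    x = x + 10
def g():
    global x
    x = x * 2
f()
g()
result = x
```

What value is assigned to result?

Step 1: x = 34.
Step 2: f() adds 10: x = 34 + 10 = 44.
Step 3: g() doubles: x = 44 * 2 = 88.
Step 4: result = 88

The answer is 88.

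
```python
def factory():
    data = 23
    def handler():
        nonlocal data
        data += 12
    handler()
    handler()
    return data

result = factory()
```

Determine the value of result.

Step 1: data starts at 23.
Step 2: handler() is called 2 times, each adding 12.
Step 3: data = 23 + 12 * 2 = 47

The answer is 47.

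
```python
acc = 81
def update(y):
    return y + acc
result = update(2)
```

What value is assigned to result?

Step 1: acc = 81 is defined globally.
Step 2: update(2) uses parameter y = 2 and looks up acc from global scope = 81.
Step 3: result = 2 + 81 = 83

The answer is 83.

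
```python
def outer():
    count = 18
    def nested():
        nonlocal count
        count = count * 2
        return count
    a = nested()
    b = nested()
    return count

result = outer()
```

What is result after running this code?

Step 1: count starts at 18.
Step 2: First nested(): count = 18 * 2 = 36.
Step 3: Second nested(): count = 36 * 2 = 72.
Step 4: result = 72

The answer is 72.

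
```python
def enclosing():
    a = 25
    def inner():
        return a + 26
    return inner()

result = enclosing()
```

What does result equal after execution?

Step 1: enclosing() defines a = 25.
Step 2: inner() reads a = 25 from enclosing scope, returns 25 + 26 = 51.
Step 3: result = 51

The answer is 51.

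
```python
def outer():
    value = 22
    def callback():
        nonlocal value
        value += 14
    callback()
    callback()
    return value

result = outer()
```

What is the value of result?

Step 1: value starts at 22.
Step 2: callback() is called 2 times, each adding 14.
Step 3: value = 22 + 14 * 2 = 50

The answer is 50.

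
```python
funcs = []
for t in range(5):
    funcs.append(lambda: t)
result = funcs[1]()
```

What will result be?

Step 1: The loop creates 5 lambdas, all referencing the same variable t.
Step 2: After the loop, t = 4 (final value).
Step 3: funcs[1]() looks up t at call time and finds 4. This is the late binding gotcha. result = 4

The answer is 4.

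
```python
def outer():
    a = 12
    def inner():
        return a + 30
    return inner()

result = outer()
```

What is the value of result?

Step 1: outer() defines a = 12.
Step 2: inner() reads a = 12 from enclosing scope, returns 12 + 30 = 42.
Step 3: result = 42

The answer is 42.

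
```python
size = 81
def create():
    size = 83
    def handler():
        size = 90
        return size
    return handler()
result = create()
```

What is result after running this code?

Step 1: Three scopes define size: global (81), create (83), handler (90).
Step 2: handler() has its own local size = 90, which shadows both enclosing and global.
Step 3: result = 90 (local wins in LEGB)

The answer is 90.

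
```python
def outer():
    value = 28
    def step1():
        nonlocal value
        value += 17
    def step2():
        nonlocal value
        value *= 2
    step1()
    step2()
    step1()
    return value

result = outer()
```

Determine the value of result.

Step 1: value = 28.
Step 2: step1(): value = 28 + 17 = 45.
Step 3: step2(): value = 45 * 2 = 90.
Step 4: step1(): value = 90 + 17 = 107. result = 107

The answer is 107.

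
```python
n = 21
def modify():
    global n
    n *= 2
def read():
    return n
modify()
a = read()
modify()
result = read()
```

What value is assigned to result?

Step 1: n = 21.
Step 2: First modify(): n = 21 * 2 = 42.
Step 3: Second modify(): n = 42 * 2 = 84.
Step 4: read() returns 84

The answer is 84.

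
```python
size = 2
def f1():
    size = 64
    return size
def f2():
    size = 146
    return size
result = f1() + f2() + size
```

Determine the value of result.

Step 1: Each function shadows global size with its own local.
Step 2: f1() returns 64, f2() returns 146.
Step 3: Global size = 2 is unchanged. result = 64 + 146 + 2 = 212

The answer is 212.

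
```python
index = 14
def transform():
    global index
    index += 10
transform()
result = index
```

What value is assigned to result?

Step 1: index = 14 globally.
Step 2: transform() modifies global index: index += 10 = 24.
Step 3: result = 24

The answer is 24.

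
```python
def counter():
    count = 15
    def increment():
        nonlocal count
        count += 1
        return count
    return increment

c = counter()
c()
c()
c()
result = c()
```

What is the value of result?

Step 1: counter() creates closure with count = 15.
Step 2: Each c() call increments count via nonlocal. After 4 calls: 15 + 4 = 19.
Step 3: result = 19

The answer is 19.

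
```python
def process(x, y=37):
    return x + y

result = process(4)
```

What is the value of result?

Step 1: process(4) uses default y = 37.
Step 2: Returns 4 + 37 = 41.
Step 3: result = 41

The answer is 41.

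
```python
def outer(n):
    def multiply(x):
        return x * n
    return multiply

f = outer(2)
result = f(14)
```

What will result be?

Step 1: outer(2) returns multiply closure with n = 2.
Step 2: f(14) computes 14 * 2 = 28.
Step 3: result = 28

The answer is 28.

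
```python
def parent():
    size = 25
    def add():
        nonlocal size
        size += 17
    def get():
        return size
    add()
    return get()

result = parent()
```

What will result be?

Step 1: size = 25. add() modifies it via nonlocal, get() reads it.
Step 2: add() makes size = 25 + 17 = 42.
Step 3: get() returns 42. result = 42

The answer is 42.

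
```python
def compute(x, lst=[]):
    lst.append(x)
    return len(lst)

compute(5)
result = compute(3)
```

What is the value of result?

Step 1: Mutable default list persists between calls.
Step 2: First call: lst = [5], len = 1. Second call: lst = [5, 3], len = 2.
Step 3: result = 2

The answer is 2.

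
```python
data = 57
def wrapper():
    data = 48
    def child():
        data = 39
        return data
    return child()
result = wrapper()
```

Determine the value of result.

Step 1: Three scopes define data: global (57), wrapper (48), child (39).
Step 2: child() has its own local data = 39, which shadows both enclosing and global.
Step 3: result = 39 (local wins in LEGB)

The answer is 39.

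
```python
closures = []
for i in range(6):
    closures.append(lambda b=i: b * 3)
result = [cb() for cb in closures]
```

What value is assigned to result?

Step 1: Default arg b=i captures i at each iteration.
Step 2: closures[k] has b defaulting to k, returns k * 3.
Step 3: result = [0, 3, 6, 9, 12, 15]

The answer is [0, 3, 6, 9, 12, 15].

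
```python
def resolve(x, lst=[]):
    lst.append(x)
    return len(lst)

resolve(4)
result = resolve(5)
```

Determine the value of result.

Step 1: Mutable default list persists between calls.
Step 2: First call: lst = [4], len = 1. Second call: lst = [4, 5], len = 2.
Step 3: result = 2

The answer is 2.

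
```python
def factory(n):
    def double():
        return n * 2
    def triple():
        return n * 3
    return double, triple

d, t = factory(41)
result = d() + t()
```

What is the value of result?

Step 1: Both closures capture the same n = 41.
Step 2: d() = 41 * 2 = 82, t() = 41 * 3 = 123.
Step 3: result = 82 + 123 = 205

The answer is 205.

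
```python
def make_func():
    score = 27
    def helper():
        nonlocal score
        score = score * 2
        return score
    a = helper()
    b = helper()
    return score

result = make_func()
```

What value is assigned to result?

Step 1: score starts at 27.
Step 2: First helper(): score = 27 * 2 = 54.
Step 3: Second helper(): score = 54 * 2 = 108.
Step 4: result = 108

The answer is 108.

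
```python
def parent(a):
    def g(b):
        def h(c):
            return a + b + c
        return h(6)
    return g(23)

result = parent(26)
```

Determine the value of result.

Step 1: a = 26, b = 23, c = 6 across three nested scopes.
Step 2: h() accesses all three via LEGB rule.
Step 3: result = 26 + 23 + 6 = 55

The answer is 55.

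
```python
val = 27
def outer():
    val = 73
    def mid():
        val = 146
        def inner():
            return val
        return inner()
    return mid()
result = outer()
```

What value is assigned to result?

Step 1: Three levels of shadowing: global 27, outer 73, mid 146.
Step 2: inner() finds val = 146 in enclosing mid() scope.
Step 3: result = 146

The answer is 146.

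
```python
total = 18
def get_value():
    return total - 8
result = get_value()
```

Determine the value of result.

Step 1: total = 18 is defined globally.
Step 2: get_value() looks up total from global scope = 18, then computes 18 - 8 = 10.
Step 3: result = 10

The answer is 10.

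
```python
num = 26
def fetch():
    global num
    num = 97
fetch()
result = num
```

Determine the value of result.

Step 1: num = 26 globally.
Step 2: fetch() declares global num and sets it to 97.
Step 3: After fetch(), global num = 97. result = 97

The answer is 97.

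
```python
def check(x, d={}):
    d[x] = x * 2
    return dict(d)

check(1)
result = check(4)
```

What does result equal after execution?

Step 1: Mutable default dict is shared across calls.
Step 2: First call adds 1: 2. Second call adds 4: 8.
Step 3: result = {1: 2, 4: 8}

The answer is {1: 2, 4: 8}.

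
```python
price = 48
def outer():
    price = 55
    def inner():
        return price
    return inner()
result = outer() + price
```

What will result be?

Step 1: Global price = 48. outer() shadows with price = 55.
Step 2: inner() returns enclosing price = 55. outer() = 55.
Step 3: result = 55 + global price (48) = 103

The answer is 103.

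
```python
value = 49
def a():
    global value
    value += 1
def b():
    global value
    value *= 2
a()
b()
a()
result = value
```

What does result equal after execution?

Step 1: value = 49.
Step 2: a(): value = 49 + 1 = 50.
Step 3: b(): value = 50 * 2 = 100.
Step 4: a(): value = 100 + 1 = 101

The answer is 101.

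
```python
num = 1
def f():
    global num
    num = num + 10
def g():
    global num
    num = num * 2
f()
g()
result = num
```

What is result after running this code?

Step 1: num = 1.
Step 2: f() adds 10: num = 1 + 10 = 11.
Step 3: g() doubles: num = 11 * 2 = 22.
Step 4: result = 22

The answer is 22.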